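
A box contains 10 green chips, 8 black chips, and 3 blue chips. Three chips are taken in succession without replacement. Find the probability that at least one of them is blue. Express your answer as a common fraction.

P(no blue) = 18/21 × 17/20 × 16/19 = 4896/7980 = 408/665.
P(at least one) = 1 − 408/665 = 257/665.

257/665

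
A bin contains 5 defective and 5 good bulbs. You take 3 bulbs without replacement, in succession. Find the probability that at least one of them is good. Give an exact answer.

11/12

P(no good) = 5/10 × 4/9 × 3/8 = 60/720 = 1/12.
P(at least one) = 1 − 1/12 = 11/12.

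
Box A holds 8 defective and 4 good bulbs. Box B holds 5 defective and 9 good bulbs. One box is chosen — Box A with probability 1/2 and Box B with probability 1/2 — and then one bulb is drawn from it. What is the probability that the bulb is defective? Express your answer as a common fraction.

From Box A: P(defective) = 8/12.
From Box B: P(defective) = 5/14.
Total probability = (1/2)(8/12) + (1/2)(5/14) = 43/84.

43/84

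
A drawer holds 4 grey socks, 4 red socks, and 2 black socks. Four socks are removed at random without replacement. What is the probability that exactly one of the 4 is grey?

8/21

One ordering (grey drawn first) has probability 4/10 × 6/9 × 5/8 × 4/7 = 480/5040 = 2/21.
There are C(4,1) = 4 such orderings, each equally likely, so P = 4 × 2/21 = 8/21.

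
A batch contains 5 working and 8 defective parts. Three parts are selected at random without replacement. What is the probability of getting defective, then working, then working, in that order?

40/429

Chain rule:
P = 8/13 × 5/12 × 4/11 = 160/1716 = 40/429.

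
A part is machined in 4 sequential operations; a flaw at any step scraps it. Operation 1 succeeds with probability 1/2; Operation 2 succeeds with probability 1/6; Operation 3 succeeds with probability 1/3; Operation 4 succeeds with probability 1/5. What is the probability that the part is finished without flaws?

The events are sequential, so multiply the conditional probabilities:
P = 1/2 × 1/6 × 1/3 × 1/5 = 1/180.

1/180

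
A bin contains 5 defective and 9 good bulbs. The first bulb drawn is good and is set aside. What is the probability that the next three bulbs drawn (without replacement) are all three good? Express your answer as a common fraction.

28/143

With the first bulb removed, 8 good remain out of 13.
P = 8/13 × 7/12 × 6/11 = 336/1716 = 28/143.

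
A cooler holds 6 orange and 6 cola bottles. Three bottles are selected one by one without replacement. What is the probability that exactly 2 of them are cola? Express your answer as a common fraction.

9/22

One ordering (cola drawn first) has probability 6/12 × 5/11 × 6/10 = 180/1320 = 3/22.
There are C(3,2) = 3 such orderings, each equally likely, so P = 3 × 3/22 = 9/22.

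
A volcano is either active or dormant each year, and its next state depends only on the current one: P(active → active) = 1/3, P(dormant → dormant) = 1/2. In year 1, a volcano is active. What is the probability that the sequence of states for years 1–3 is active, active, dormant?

Year 1 is given. For each transition, use the conditional probability from the current state:
P(active | active) = 1/3; P(dormant | active) = 2/3.
P = 1/3 × 2/3 = 2/9.

2/9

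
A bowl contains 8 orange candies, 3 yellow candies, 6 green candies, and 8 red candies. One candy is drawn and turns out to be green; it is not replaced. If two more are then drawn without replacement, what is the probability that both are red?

With the first candy removed, 8 red remain out of 24.
P = 8/24 × 7/23 = 56/552 = 7/69.

7/69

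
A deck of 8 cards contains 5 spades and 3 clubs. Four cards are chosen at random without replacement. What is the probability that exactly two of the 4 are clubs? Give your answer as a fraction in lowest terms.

3/7

One ordering (clubs drawn first) has probability 3/8 × 2/7 × 5/6 × 4/5 = 120/1680 = 1/14.
There are C(4,2) = 6 such orderings, each equally likely, so P = 6 × 1/14 = 3/7.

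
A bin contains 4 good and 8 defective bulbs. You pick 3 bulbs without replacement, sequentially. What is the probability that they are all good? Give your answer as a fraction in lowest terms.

P(every draw is good) = 4/12 × 3/11 × 2/10 = 24/1320 = 1/55.

1/55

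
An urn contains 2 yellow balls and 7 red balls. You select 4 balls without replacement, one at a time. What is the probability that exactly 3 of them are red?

5/9

One ordering (red drawn first) has probability 7/9 × 6/8 × 5/7 × 2/6 = 420/3024 = 5/36.
There are C(4,3) = 4 such orderings, each equally likely, so P = 4 × 5/36 = 5/9.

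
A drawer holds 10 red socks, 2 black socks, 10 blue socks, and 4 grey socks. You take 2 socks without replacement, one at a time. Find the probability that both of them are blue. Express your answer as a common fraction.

9/65

P(every draw is blue) = 10/26 × 9/25 = 90/650 = 9/65.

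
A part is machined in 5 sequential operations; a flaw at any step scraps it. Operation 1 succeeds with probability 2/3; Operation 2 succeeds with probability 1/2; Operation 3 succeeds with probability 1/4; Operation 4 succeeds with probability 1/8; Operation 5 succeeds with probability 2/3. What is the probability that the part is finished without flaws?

1/144

Each stage is reached only if all earlier stages succeed, so
P = 2/3 × 1/2 × 1/4 × 1/8 × 2/3 = 4/576 = 1/144.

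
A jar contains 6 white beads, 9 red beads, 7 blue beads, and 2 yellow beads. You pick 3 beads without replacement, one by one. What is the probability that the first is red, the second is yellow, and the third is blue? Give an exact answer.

Multiply the probability of each draw given the previous ones:
P = 9/24 × 2/23 × 7/22 = 126/12144 = 21/2024.

21/2024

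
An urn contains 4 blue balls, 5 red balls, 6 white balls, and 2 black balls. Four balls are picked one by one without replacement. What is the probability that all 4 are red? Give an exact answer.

P = 5/17 × 4/16 × 3/15 × 2/14 = 120/57120 = 1/476.

1/476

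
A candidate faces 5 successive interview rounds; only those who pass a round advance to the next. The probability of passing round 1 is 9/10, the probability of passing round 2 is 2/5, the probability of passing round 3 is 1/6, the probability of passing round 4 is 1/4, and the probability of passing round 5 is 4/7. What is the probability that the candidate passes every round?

Each stage is reached only if all earlier stages succeed, so
P = 9/10 × 2/5 × 1/6 × 1/4 × 4/7 = 72/8400 = 3/350.

3/350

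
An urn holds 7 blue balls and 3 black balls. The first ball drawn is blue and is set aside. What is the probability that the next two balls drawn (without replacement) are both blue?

5/12

After the first draw, 6 of the remaining 9 balls are blue.
P = 6/9 × 5/8 = 30/72 = 5/12.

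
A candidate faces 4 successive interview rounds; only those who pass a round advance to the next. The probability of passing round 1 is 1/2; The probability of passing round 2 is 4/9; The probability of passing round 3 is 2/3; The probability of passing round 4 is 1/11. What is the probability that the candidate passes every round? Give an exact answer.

4/297

The events are sequential, so multiply the conditional probabilities:
P = 1/2 × 4/9 × 2/3 × 1/11 = 8/594 = 4/297.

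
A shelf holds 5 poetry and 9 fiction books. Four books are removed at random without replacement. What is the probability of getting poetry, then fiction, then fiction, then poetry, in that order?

60/1001

Multiply the probability of each draw given the previous ones:
P = 5/14 × 9/13 × 8/12 × 4/11 = 1440/24024 = 60/1001.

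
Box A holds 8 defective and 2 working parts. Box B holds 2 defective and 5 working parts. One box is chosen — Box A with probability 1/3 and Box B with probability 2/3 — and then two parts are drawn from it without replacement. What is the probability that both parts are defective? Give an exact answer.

226/945

From Box A: P(both defective) = (8/10)(7/9) = 28/45.
From Box B: P(both defective) = (2/7)(1/6) = 1/21.
Total probability = (1/3)(28/45) + (2/3)(1/21) = 226/945.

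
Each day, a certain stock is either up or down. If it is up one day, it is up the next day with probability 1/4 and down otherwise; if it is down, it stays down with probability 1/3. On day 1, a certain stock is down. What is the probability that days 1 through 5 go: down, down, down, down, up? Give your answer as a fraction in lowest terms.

Day 1 is given. For each transition, use the conditional probability from the current state:
P(down | down) = 1/3; P(down | down) = 1/3; P(down | down) = 1/3; P(up | down) = 2/3.
P = 1/3 × 1/3 × 1/3 × 2/3 = 2/81.

2/81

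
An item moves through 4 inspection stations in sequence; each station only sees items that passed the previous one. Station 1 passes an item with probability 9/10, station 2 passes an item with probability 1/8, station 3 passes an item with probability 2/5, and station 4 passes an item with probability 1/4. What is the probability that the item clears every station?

The events are sequential, so multiply the conditional probabilities:
P = 9/10 × 1/8 × 2/5 × 1/4 = 18/1600 = 9/800.

9/800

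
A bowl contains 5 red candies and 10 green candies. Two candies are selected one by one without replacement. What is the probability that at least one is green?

19/21

P(no green) = 5/15 × 4/14 = 20/210 = 2/21.
P(at least one) = 1 − 2/21 = 19/21.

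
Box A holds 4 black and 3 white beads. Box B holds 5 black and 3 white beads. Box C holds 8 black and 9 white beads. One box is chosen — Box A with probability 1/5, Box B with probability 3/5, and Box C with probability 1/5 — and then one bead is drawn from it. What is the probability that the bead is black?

2777/4760

From Box A: P(black) = 4/7.
From Box B: P(black) = 5/8.
From Box C: P(black) = 8/17.
Total probability = (1/5)(4/7) + (3/5)(5/8) + (1/5)(8/17) = 2777/4760.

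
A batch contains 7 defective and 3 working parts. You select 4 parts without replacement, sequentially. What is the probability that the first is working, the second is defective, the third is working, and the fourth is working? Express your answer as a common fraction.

Each draw changes the counts, so multiply the conditional probabilities along the sequence:
P = 3/10 × 7/9 × 2/8 × 1/7 = 42/5040 = 1/120.

1/120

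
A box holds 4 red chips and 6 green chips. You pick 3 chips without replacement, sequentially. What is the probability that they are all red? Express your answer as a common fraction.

P(all red) = 4/10 × 3/9 × 2/8 = 24/720 = 1/30.

1/30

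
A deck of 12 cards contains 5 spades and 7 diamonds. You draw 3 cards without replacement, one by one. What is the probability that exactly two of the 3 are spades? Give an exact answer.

7/22

One ordering (spades drawn first) has probability 5/12 × 4/11 × 7/10 = 140/1320 = 7/66.
There are C(3,2) = 3 such orderings, each equally likely, so P = 3 × 7/66 = 7/22.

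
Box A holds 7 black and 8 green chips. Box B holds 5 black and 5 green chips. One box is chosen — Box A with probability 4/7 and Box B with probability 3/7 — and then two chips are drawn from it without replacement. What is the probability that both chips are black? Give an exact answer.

From Box A: P(both black) = (7/15)(6/14) = 1/5.
From Box B: P(both black) = (5/10)(4/9) = 2/9.
Total probability = (4/7)(1/5) + (3/7)(2/9) = 22/105.

22/105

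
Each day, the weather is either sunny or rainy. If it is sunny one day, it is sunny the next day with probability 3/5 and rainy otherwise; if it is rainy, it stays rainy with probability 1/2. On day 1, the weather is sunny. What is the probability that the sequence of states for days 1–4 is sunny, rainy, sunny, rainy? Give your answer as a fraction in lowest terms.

Day 1 is given. For each transition, use the conditional probability from the current state:
P(rainy | sunny) = 2/5; P(sunny | rainy) = 1/2; P(rainy | sunny) = 2/5.
P = 2/5 × 1/2 × 2/5 = 4/50 = 2/25.

2/25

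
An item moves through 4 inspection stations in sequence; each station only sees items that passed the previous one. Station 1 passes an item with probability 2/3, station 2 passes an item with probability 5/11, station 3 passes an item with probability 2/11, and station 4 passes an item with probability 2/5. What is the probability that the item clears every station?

The events are sequential, so multiply the conditional probabilities:
P = 2/3 × 5/11 × 2/11 × 2/5 = 40/1815 = 8/363.

8/363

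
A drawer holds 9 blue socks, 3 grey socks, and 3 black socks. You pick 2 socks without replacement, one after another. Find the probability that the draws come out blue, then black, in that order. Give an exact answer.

Multiply the probability of each draw given the previous ones:
P = 9/15 × 3/14 = 27/210 = 9/70.

9/70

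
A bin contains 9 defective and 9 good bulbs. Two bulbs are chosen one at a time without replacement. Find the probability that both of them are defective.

4/17

P(every draw is defective) = 9/18 × 8/17 = 72/306 = 4/17.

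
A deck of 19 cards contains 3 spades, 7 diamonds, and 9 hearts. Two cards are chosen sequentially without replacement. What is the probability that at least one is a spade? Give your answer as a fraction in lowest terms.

17/57

P(no spades) = 16/19 × 15/18 = 240/342 = 40/57.
P(at least one) = 1 − 40/57 = 17/57.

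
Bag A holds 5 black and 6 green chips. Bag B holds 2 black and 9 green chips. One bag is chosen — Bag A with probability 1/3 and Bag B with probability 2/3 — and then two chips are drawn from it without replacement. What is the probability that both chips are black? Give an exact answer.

From Bag A: P(both black) = (5/11)(4/10) = 2/11.
From Bag B: P(both black) = (2/11)(1/10) = 1/55.
Total probability = (1/3)(2/11) + (2/3)(1/55) = 4/55.

4/55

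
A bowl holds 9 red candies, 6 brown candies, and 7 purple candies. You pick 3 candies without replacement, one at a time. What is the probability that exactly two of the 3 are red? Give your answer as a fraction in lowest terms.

One ordering (red drawn first) has probability 9/22 × 8/21 × 13/20 = 936/9240 = 39/385.
There are C(3,2) = 3 such orderings, each equally likely, so P = 3 × 39/385 = 117/385.

117/385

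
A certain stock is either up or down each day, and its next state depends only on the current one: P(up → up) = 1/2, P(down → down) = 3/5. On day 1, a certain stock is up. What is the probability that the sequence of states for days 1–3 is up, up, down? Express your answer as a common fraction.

1/4

Day 1 is given. For each transition, use the conditional probability from the current state:
P(up | up) = 1/2; P(down | up) = 1/2.
P = 1/2 × 1/2 = 1/4.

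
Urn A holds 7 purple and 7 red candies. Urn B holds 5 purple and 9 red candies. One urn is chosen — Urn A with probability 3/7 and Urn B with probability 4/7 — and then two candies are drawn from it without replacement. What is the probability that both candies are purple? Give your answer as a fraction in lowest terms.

103/637

From Urn A: P(both purple) = (7/14)(6/13) = 3/13.
From Urn B: P(both purple) = (5/14)(4/13) = 10/91.
Total probability = (3/7)(3/13) + (4/7)(10/91) = 103/637.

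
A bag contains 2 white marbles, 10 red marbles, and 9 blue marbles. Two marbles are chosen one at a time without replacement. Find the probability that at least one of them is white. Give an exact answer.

13/70

P(no white) = 19/21 × 18/20 = 342/420 = 57/70.
P(at least one) = 1 − 57/70 = 13/70.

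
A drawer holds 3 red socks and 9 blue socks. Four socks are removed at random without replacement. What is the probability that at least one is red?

P(no red) = 9/12 × 8/11 × 7/10 × 6/9 = 3024/11880 = 14/55.
P(at least one) = 1 − 14/55 = 41/55.

41/55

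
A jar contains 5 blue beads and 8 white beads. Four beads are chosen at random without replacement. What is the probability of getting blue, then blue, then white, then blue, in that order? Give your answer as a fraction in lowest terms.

4/143

Multiply the probability of each draw given the previous ones:
P = 5/13 × 4/12 × 8/11 × 3/10 = 480/17160 = 4/143.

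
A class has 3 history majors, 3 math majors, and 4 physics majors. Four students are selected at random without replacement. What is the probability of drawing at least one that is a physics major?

P(no physics majors) = 6/10 × 5/9 × 4/8 × 3/7 = 360/5040 = 1/14.
P(at least one) = 1 − 1/14 = 13/14.

13/14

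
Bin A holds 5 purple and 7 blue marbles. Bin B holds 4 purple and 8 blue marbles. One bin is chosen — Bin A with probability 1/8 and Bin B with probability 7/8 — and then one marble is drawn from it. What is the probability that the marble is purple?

From Bin A: P(purple) = 5/12.
From Bin B: P(purple) = 4/12.
Total probability = (1/8)(5/12) + (7/8)(4/12) = 11/32.

11/32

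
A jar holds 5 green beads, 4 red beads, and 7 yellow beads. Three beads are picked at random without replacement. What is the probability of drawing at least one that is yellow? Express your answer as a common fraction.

17/20

P(no yellow) = 9/16 × 8/15 × 7/14 = 504/3360 = 3/20.
P(at least one) = 1 − 3/20 = 17/20.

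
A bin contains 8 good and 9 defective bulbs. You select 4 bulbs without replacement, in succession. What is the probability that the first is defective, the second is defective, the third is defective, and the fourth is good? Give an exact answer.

Multiply the probability of each draw given the previous ones:
P = 9/17 × 8/16 × 7/15 × 8/14 = 4032/57120 = 6/85.

6/85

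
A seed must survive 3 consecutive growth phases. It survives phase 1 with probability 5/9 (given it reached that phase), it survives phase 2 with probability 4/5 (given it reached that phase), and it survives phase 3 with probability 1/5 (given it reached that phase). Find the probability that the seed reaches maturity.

Each stage is reached only if all earlier stages succeed, so
P = 5/9 × 4/5 × 1/5 = 20/225 = 4/45.

4/45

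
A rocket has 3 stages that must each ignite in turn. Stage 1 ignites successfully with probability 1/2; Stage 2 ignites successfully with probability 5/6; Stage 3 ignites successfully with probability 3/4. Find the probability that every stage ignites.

Each stage is reached only if all earlier stages succeed, so
P = 1/2 × 5/6 × 3/4 = 15/48 = 5/16.

5/16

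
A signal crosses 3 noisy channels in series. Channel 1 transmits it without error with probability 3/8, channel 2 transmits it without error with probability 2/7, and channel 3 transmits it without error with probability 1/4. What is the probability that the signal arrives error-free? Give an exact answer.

The events are sequential, so multiply the conditional probabilities:
P = 3/8 × 2/7 × 1/4 = 6/224 = 3/112.

3/112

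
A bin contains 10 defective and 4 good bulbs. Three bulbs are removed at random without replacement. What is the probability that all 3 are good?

1/91

P(every draw is good) = 4/14 × 3/13 × 2/12 = 24/2184 = 1/91.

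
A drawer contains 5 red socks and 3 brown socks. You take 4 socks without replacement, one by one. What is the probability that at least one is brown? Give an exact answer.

13/14

P(no brown) = 5/8 × 4/7 × 3/6 × 2/5 = 120/1680 = 1/14.
P(at least one) = 1 − 1/14 = 13/14.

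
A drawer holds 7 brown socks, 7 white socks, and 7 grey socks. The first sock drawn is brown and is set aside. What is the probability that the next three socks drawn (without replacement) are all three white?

With the first sock removed, 7 white remain out of 20.
P = 7/20 × 6/19 × 5/18 = 210/6840 = 7/228.

7/228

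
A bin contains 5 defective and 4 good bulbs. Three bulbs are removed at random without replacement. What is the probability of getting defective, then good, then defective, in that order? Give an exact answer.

10/63

Each draw changes the counts, so multiply the conditional probabilities along the sequence:
P = 5/9 × 4/8 × 4/7 = 80/504 = 10/63.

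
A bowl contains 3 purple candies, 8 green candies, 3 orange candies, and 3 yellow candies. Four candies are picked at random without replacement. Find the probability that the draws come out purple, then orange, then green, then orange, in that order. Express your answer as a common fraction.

3/1190

Each draw changes the counts, so multiply the conditional probabilities along the sequence:
P = 3/17 × 3/16 × 8/15 × 2/14 = 144/57120 = 3/1190.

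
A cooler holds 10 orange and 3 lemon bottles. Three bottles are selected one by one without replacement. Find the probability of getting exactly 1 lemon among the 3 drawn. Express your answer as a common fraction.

135/286

One ordering (lemon drawn first) has probability 3/13 × 10/12 × 9/11 = 270/1716 = 45/286.
There are C(3,1) = 3 such orderings, each equally likely, so P = 3 × 45/286 = 135/286.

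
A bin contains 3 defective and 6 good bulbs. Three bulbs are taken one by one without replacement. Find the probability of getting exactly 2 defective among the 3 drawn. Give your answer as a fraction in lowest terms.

3/14

One ordering (defective drawn first) has probability 3/9 × 2/8 × 6/7 = 36/504 = 1/14.
There are C(3,2) = 3 such orderings, each equally likely, so P = 3 × 1/14 = 3/14.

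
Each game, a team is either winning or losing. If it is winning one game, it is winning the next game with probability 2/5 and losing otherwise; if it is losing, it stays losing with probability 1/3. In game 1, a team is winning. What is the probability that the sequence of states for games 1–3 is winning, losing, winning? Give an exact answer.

Game 1 is given. For each transition, use the conditional probability from the current state:
P(losing | winning) = 3/5; P(winning | losing) = 2/3.
P = 3/5 × 2/3 = 6/15 = 2/5.

2/5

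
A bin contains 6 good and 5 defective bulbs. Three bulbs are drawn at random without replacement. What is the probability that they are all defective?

P(every draw is defective) = 5/11 × 4/10 × 3/9 = 60/990 = 2/33.

2/33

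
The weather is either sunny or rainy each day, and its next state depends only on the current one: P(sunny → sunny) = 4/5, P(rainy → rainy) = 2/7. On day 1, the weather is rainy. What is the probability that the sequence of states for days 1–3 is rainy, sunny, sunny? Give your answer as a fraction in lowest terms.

Day 1 is given. For each transition, use the conditional probability from the current state:
P(sunny | rainy) = 5/7; P(sunny | sunny) = 4/5.
P = 5/7 × 4/5 = 20/35 = 4/7.

4/7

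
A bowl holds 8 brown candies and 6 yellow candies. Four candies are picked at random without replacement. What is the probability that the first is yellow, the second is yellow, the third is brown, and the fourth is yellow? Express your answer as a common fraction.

40/1001

Chain rule:
P = 6/14 × 5/13 × 8/12 × 4/11 = 960/24024 = 40/1001.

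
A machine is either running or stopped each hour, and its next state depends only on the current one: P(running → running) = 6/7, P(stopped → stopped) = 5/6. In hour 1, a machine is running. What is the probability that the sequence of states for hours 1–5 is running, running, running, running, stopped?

Hour 1 is given. For each transition, use the conditional probability from the current state:
P(running | running) = 6/7; P(running | running) = 6/7; P(running | running) = 6/7; P(stopped | running) = 1/7.
P = 6/7 × 6/7 × 6/7 × 1/7 = 216/2401.

216/2401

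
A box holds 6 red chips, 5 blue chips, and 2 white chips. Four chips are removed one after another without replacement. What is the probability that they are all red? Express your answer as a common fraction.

3/143

P = 6/13 × 5/12 × 4/11 × 3/10 = 360/17160 = 3/143.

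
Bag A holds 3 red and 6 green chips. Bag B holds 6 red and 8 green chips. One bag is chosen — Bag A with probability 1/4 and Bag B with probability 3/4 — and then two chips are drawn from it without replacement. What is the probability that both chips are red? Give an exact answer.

631/4368

From Bag A: P(both red) = (3/9)(2/8) = 1/12.
From Bag B: P(both red) = (6/14)(5/13) = 15/91.
Total probability = (1/4)(1/12) + (3/4)(15/91) = 631/4368.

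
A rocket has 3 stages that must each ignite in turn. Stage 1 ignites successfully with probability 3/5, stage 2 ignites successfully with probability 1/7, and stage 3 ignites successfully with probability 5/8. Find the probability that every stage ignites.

Each stage is reached only if all earlier stages succeed, so
P = 3/5 × 1/7 × 5/8 = 15/280 = 3/56.

3/56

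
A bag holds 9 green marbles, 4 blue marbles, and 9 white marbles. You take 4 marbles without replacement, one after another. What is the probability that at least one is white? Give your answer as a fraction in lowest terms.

P(no white) = 13/22 × 12/21 × 11/20 × 10/19 = 17160/175560 = 13/133.
P(at least one) = 1 − 13/133 = 120/133.

120/133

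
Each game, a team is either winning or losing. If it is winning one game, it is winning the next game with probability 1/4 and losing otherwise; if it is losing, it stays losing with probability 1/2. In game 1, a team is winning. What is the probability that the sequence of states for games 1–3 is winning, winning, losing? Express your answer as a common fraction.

Game 1 is given. For each transition, use the conditional probability from the current state:
P(winning | winning) = 1/4; P(losing | winning) = 3/4.
P = 1/4 × 3/4 = 3/16.

3/16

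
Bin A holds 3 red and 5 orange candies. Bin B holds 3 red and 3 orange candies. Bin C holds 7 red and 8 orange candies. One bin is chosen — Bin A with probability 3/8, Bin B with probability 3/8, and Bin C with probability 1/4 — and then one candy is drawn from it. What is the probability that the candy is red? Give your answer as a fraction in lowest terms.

From Bin A: P(red) = 3/8.
From Bin B: P(red) = 3/6.
From Bin C: P(red) = 7/15.
Total probability = (3/8)(3/8) + (3/8)(3/6) + (1/4)(7/15) = 427/960.

427/960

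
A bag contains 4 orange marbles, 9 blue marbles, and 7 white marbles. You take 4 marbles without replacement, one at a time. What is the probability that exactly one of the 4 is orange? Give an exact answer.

448/969

One ordering (orange drawn first) has probability 4/20 × 16/19 × 15/18 × 14/17 = 13440/116280 = 112/969.
There are C(4,1) = 4 such orderings, each equally likely, so P = 4 × 112/969 = 448/969.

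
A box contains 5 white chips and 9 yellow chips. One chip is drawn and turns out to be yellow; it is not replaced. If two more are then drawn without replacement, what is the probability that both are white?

After the first draw, 5 of the remaining 13 chips are white.
P = 5/13 × 4/12 = 20/156 = 5/39.

5/39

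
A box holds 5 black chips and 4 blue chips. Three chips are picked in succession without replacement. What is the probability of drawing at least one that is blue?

P(no blue) = 5/9 × 4/8 × 3/7 = 60/504 = 5/42.
P(at least one) = 1 − 5/42 = 37/42.

37/42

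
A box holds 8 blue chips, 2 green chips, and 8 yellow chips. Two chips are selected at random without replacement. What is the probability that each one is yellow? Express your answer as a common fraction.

P = 8/18 × 7/17 = 56/306 = 28/153.

28/153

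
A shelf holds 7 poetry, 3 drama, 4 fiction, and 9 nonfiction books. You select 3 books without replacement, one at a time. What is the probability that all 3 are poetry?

P(all poetry) = 7/23 × 6/22 × 5/21 = 210/10626 = 5/253.

5/253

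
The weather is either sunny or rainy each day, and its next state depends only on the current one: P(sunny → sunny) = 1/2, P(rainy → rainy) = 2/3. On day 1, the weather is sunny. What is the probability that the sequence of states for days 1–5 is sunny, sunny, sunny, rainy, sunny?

Day 1 is given. For each transition, use the conditional probability from the current state:
P(sunny | sunny) = 1/2; P(sunny | sunny) = 1/2; P(rainy | sunny) = 1/2; P(sunny | rainy) = 1/3.
P = 1/2 × 1/2 × 1/2 × 1/3 = 1/24.

1/24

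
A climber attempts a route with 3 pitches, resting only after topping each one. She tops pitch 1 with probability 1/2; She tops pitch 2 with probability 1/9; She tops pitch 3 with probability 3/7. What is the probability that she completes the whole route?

1/42

Each stage is reached only if all earlier stages succeed, so
P = 1/2 × 1/9 × 3/7 = 3/126 = 1/42.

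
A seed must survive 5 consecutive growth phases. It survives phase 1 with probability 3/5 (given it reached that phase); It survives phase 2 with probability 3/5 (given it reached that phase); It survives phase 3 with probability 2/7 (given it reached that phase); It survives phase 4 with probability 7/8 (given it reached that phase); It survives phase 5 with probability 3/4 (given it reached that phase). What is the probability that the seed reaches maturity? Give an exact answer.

Multiplying along the chain,
P = 3/5 × 3/5 × 2/7 × 7/8 × 3/4 = 378/5600 = 27/400.

27/400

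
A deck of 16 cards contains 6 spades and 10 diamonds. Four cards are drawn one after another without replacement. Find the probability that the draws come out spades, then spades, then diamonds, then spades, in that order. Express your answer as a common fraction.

Each draw changes the counts, so multiply the conditional probabilities along the sequence:
P = 6/16 × 5/15 × 10/14 × 4/13 = 1200/43680 = 5/182.

5/182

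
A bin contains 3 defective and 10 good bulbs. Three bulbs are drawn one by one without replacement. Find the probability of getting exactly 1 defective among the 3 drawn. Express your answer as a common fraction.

135/286

One ordering (defective drawn first) has probability 3/13 × 10/12 × 9/11 = 270/1716 = 45/286.
There are C(3,1) = 3 such orderings, each equally likely, so P = 3 × 45/286 = 135/286.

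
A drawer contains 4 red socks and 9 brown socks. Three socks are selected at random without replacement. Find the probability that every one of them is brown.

P(all brown) = 9/13 × 8/12 × 7/11 = 504/1716 = 42/143.

42/143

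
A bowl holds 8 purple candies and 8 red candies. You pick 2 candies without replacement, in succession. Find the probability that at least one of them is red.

23/30

P(no red) = 8/16 × 7/15 = 56/240 = 7/30.
P(at least one) = 1 − 7/30 = 23/30.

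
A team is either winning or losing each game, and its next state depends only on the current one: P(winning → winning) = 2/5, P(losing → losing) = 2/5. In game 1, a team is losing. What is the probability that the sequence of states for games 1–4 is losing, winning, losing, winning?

Game 1 is given. For each transition, use the conditional probability from the current state:
P(winning | losing) = 3/5; P(losing | winning) = 3/5; P(winning | losing) = 3/5.
P = 3/5 × 3/5 × 3/5 = 27/125.

27/125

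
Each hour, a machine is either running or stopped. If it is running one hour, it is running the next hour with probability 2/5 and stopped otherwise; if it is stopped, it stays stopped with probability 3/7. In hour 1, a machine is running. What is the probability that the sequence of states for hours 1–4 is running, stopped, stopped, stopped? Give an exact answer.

27/245

Hour 1 is given. For each transition, use the conditional probability from the current state:
P(stopped | running) = 3/5; P(stopped | stopped) = 3/7; P(stopped | stopped) = 3/7.
P = 3/5 × 3/7 × 3/7 = 27/245.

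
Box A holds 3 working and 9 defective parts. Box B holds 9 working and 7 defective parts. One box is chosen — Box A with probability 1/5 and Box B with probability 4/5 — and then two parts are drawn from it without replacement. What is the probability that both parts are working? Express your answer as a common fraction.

From Box A: P(both working) = (3/12)(2/11) = 1/22.
From Box B: P(both working) = (9/16)(8/15) = 3/10.
Total probability = (1/5)(1/22) + (4/5)(3/10) = 137/550.

137/550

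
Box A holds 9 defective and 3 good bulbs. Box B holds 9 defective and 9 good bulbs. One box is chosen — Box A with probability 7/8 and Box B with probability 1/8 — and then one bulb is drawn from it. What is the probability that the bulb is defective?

23/32

From Box A: P(defective) = 9/12.
From Box B: P(defective) = 9/18.
Total probability = (7/8)(9/12) + (1/8)(9/18) = 23/32.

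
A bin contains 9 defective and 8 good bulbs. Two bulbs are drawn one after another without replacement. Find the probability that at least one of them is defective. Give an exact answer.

27/34

P(no defective) = 8/17 × 7/16 = 56/272 = 7/34.
P(at least one) = 1 − 7/34 = 27/34.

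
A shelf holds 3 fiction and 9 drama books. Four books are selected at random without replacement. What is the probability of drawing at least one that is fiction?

P(no fiction) = 9/12 × 8/11 × 7/10 × 6/9 = 3024/11880 = 14/55.
P(at least one) = 1 − 14/55 = 41/55.

41/55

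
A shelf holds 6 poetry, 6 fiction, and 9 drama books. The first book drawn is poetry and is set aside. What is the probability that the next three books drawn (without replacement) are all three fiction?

With the first book removed, 6 fiction remain out of 20.
P = 6/20 × 5/19 × 4/18 = 120/6840 = 1/57.

1/57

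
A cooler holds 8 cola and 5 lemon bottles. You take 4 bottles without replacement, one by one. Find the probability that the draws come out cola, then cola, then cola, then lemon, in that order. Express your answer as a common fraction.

14/143

Each draw changes the counts, so multiply the conditional probabilities along the sequence:
P = 8/13 × 7/12 × 6/11 × 5/10 = 1680/17160 = 14/143.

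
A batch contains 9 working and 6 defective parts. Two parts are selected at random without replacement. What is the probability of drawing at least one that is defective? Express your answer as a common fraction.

P(no defective) = 9/15 × 8/14 = 72/210 = 12/35.
P(at least one) = 1 − 12/35 = 23/35.

23/35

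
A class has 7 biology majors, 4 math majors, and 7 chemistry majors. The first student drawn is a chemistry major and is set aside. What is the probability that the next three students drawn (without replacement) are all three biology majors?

After the first draw, 7 of the remaining 17 students are biology majors.
P = 7/17 × 6/16 × 5/15 = 210/4080 = 7/136.

7/136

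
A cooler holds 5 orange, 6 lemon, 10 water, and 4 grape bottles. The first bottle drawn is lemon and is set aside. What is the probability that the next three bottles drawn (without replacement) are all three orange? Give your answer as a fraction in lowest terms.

After the first draw, 5 of the remaining 24 bottles are orange.
P = 5/24 × 4/23 × 3/22 = 60/12144 = 5/1012.

5/1012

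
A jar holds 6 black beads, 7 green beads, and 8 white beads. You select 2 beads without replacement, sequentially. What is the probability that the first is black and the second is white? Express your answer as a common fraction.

4/35

Multiply the probability of each draw given the previous ones:
P = 6/21 × 8/20 = 48/420 = 4/35.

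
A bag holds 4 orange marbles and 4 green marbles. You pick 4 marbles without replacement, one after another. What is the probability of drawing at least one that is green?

P(no green) = 4/8 × 3/7 × 2/6 × 1/5 = 24/1680 = 1/70.
P(at least one) = 1 − 1/70 = 69/70.

69/70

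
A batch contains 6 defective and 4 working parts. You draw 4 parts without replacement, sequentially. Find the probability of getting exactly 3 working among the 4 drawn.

One ordering (working drawn first) has probability 4/10 × 3/9 × 2/8 × 6/7 = 144/5040 = 1/35.
There are C(4,3) = 4 such orderings, each equally likely, so P = 4 × 1/35 = 4/35.

4/35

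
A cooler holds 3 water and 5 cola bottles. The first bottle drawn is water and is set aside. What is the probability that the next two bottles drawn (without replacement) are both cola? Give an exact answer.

10/21

After the first draw, 5 of the remaining 7 bottles are cola.
P = 5/7 × 4/6 = 20/42 = 10/21.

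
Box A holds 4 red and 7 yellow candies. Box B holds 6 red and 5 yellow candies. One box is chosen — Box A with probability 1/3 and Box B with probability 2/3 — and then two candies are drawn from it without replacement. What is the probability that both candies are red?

12/55

From Box A: P(both red) = (4/11)(3/10) = 6/55.
From Box B: P(both red) = (6/11)(5/10) = 3/11.
Total probability = (1/3)(6/55) + (2/3)(3/11) = 12/55.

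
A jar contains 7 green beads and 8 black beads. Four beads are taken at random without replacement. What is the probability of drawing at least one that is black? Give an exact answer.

38/39

P(no black) = 7/15 × 6/14 × 5/13 × 4/12 = 840/32760 = 1/39.
P(at least one) = 1 − 1/39 = 38/39.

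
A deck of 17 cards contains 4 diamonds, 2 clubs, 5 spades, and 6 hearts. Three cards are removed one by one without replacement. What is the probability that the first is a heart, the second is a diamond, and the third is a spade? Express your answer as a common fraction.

Multiply the probability of each draw given the previous ones:
P = 6/17 × 4/16 × 5/15 = 120/4080 = 1/34.

1/34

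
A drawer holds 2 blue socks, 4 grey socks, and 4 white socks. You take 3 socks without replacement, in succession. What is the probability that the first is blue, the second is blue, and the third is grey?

1/90

Multiply the probability of each draw given the previous ones:
P = 2/10 × 1/9 × 4/8 = 8/720 = 1/90.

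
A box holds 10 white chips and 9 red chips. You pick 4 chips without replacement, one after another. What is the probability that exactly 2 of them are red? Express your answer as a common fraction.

135/323

One ordering (red drawn first) has probability 9/19 × 8/18 × 10/17 × 9/16 = 6480/93024 = 45/646.
There are C(4,2) = 6 such orderings, each equally likely, so P = 6 × 45/646 = 135/323.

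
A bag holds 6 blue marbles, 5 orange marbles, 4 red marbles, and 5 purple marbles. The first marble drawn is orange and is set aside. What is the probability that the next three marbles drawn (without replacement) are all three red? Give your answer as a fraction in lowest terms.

4/969

With the first marble removed, 4 red remain out of 19.
P = 4/19 × 3/18 × 2/17 = 24/5814 = 4/969.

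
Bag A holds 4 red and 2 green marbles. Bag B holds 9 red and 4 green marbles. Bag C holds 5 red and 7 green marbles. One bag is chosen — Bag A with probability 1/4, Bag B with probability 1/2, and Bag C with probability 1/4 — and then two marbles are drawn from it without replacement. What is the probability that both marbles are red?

From Bag A: P(both red) = (4/6)(3/5) = 2/5.
From Bag B: P(both red) = (9/13)(8/12) = 6/13.
From Bag C: P(both red) = (5/12)(4/11) = 5/33.
Total probability = (1/4)(2/5) + (1/2)(6/13) + (1/4)(5/33) = 3163/8580.

3163/8580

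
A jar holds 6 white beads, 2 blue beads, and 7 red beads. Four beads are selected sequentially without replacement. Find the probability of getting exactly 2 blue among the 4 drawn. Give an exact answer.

2/35

One ordering (blue drawn first) has probability 2/15 × 1/14 × 13/13 × 12/12 = 312/32760 = 1/105.
There are C(4,2) = 6 such orderings, each equally likely, so P = 6 × 1/105 = 2/35.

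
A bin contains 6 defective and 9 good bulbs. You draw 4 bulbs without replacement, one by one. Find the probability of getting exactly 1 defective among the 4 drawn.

One ordering (defective drawn first) has probability 6/15 × 9/14 × 8/13 × 7/12 = 3024/32760 = 6/65.
There are C(4,1) = 4 such orderings, each equally likely, so P = 4 × 6/65 = 24/65.

24/65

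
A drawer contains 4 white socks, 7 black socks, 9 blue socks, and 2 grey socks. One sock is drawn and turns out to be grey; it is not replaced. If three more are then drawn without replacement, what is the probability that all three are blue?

6/95

With the first sock removed, 9 blue remain out of 21.
P = 9/21 × 8/20 × 7/19 = 504/7980 = 6/95.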